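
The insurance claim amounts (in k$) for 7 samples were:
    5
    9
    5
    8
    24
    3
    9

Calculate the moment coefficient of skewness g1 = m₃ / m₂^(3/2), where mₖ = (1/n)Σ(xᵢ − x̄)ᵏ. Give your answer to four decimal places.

x̄ = (5 + 9 + 5 + 8 + 24 + 3 + 9) / 7 = 9.0000
deviations (xᵢ − x̄): -4.0000, 0.0000, -4.0000, -1.0000, 15.0000, -6.0000, 0.0000
Σ(xᵢ − x̄)² = 294.0000 ⇒ m₂ = 294.0000/7 = 42.00000
Σ(xᵢ − x̄)³ = 3030.0000 ⇒ m₃ = 3030.0000/7 = 432.85714
m₂^(3/2) = 42.00000^(1.5) = 272.19111
g1 = m₃ / m₂^(3/2) = 432.85714 / 272.19111 ≈ 1.5903

1.5903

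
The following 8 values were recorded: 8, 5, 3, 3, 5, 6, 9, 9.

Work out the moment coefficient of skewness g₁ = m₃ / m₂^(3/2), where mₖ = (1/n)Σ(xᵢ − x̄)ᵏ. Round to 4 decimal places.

x̄ = (8 + 5 + 3 + 3 + 5 + 6 + 9 + 9) / 8 = 6.0000
deviations (xᵢ − x̄): 2.0000, -1.0000, -3.0000, -3.0000, -1.0000, 0.0000, 3.0000, 3.0000
Σ(xᵢ − x̄)² = 42.0000 ⇒ m₂ = 42.0000/8 = 5.25000
Σ(xᵢ − x̄)³ = 6.0000 ⇒ m₃ = 6.0000/8 = 0.75000
m₂^(3/2) = 5.25000^(1.5) = 12.02926
g₁ = m₃ / m₂^(3/2) = 0.75000 / 12.02926 ≈ 0.0623

0.0623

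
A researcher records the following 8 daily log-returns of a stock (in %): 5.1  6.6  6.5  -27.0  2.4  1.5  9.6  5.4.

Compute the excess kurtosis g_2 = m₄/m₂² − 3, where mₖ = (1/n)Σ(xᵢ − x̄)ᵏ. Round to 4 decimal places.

x̄ = 1.2625
Σ(xᵢ − x̄)² = 957.3988 ⇒ m₂ = 119.67484
Σ(xᵢ − x̄)⁴ = 644939.6499 ⇒ m₄ = 80617.45624
m₂² = 14322.06823
g_2 = m₄/m₂² − 3 = 5.62890 − 3 ≈ 2.6289

2.6289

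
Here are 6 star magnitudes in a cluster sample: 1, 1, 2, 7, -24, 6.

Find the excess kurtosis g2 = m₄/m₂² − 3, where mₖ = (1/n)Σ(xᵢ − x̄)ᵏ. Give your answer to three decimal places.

x̄ = -1.1667
Σ(xᵢ − x̄)² = 658.8333 ⇒ m₂ = 109.80556
Σ(xᵢ − x̄)⁴ = 279048.1528 ⇒ m₄ = 46508.02546
m₂² = 12057.26003
g2 = m₄/m₂² − 3 = 3.85726 − 3 ≈ 0.857

0.857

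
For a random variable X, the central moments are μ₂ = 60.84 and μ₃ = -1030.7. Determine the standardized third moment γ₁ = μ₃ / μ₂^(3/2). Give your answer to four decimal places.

-2.1719

σ = √μ₂ = √60.84 = 7.80000
σ³ = μ₂^(3/2) = 474.55200
γ₁ = μ₃/σ³ = -1030.7 / 474.55200 ≈ -2.1719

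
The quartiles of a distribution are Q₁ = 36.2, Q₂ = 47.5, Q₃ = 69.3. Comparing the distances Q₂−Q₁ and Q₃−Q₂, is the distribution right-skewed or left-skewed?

Q₂ − Q₁ = 11.3;  Q₃ − Q₂ = 21.8
Q₃ − Q₂ > Q₂ − Q₁ ⇒ the upper half is more spread out ⇒ right-skewed.

right-skewed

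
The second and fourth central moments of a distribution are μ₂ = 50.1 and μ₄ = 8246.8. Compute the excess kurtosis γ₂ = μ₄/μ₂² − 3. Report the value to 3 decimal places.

0.286

μ₂² = 50.1² = 2510.01000
μ₄/μ₂² = 8246.8 / 2510.01000 = 3.28556
γ₂ = 3.28556 − 3 ≈ 0.286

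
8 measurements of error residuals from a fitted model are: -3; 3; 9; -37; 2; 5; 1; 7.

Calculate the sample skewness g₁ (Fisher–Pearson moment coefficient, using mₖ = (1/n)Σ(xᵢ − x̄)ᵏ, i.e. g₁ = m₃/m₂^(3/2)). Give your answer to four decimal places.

-1.9918

x̄ = (-3 + 3 + 9 - 37 + 2 + 5 + 1 + 7) / 8 = -1.6250
deviations (xᵢ − x̄): -1.3750, 4.6250, 10.6250, -35.3750, 3.6250, 6.6250, 2.6250, 8.6250
Σ(xᵢ − x̄)² = 1525.8750 ⇒ m₂ = 1525.8750/8 = 190.73438
Σ(xᵢ − x̄)³ = -41974.0313 ⇒ m₃ = -41974.0313/8 = -5246.75391
m₂^(3/2) = 190.73438^(1.5) = 2634.16792
g₁ = m₃ / m₂^(3/2) = -5246.75391 / 2634.16792 ≈ -1.9918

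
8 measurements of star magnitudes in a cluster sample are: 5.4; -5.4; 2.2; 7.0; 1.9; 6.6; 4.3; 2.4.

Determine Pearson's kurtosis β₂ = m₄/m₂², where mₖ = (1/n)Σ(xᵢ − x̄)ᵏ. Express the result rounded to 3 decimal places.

3.717

x̄ = 3.0500
Σ(xᵢ − x̄)² = 109.1600 ⇒ m₂ = 13.64500
Σ(xᵢ − x̄)⁴ = 5535.9669 ⇒ m₄ = 691.99587
m₂² = 186.18603
β₂ = m₄/m₂² = 691.99587 / 186.18603 ≈ 3.717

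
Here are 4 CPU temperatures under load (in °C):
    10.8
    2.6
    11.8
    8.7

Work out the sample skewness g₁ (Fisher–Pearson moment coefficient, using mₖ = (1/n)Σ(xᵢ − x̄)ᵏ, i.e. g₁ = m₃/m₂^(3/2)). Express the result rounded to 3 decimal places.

-0.842

x̄ = (10.8 + 2.6 + 11.8 + 8.7) / 4 = 8.4750
deviations (xᵢ − x̄): 2.3250, -5.8750, 3.3250, 0.2250
Σ(xᵢ − x̄)² = 51.0275 ⇒ m₂ = 51.0275/4 = 12.75688
Σ(xᵢ − x̄)³ = -153.4399 ⇒ m₃ = -153.4399/4 = -38.35997
m₂^(3/2) = 12.75688^(1.5) = 45.56343
g₁ = m₃ / m₂^(3/2) = -38.35997 / 45.56343 ≈ -0.842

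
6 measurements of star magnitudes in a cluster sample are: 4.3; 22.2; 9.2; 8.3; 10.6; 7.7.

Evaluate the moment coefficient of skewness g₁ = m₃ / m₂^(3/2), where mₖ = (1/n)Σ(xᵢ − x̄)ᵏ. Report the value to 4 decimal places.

x̄ = (4.3 + 22.2 + 9.2 + 8.3 + 10.6 + 7.7) / 6 = 10.3833
deviations (xᵢ − x̄): -6.0833, 11.8167, -1.1833, -2.0833, 0.2167, -2.6833
Σ(xᵢ − x̄)² = 189.6283 ⇒ m₂ = 189.6283/6 = 31.60472
Σ(xᵢ − x̄)³ = 1394.8684 ⇒ m₃ = 1394.8684/6 = 232.47807
m₂^(3/2) = 31.60472^(1.5) = 177.67567
g₁ = m₃ / m₂^(3/2) = 232.47807 / 177.67567 ≈ 1.3084

1.3084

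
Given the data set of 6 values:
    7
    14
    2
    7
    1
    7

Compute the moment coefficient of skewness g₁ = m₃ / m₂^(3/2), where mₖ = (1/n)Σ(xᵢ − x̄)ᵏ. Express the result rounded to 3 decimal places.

0.481

x̄ = (7 + 14 + 2 + 7 + 1 + 7) / 6 = 6.3333
deviations (xᵢ − x̄): 0.6667, 7.6667, -4.3333, 0.6667, -5.3333, 0.6667
Σ(xᵢ − x̄)² = 107.3333 ⇒ m₂ = 107.3333/6 = 17.88889
Σ(xᵢ − x̄)³ = 218.4444 ⇒ m₃ = 218.4444/6 = 36.40741
m₂^(3/2) = 17.88889^(1.5) = 75.66152
g₁ = m₃ / m₂^(3/2) = 36.40741 / 75.66152 ≈ 0.481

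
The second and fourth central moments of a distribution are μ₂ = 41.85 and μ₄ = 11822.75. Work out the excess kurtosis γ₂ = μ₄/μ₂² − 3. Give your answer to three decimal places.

μ₂² = 41.85² = 1751.42250
μ₄/μ₂² = 11822.75 / 1751.42250 = 6.75037
γ₂ = 6.75037 − 3 ≈ 3.750

3.750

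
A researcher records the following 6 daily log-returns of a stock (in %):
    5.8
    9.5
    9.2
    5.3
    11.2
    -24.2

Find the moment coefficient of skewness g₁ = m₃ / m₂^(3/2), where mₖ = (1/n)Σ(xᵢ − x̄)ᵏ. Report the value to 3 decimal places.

-1.675

x̄ = (5.8 + 9.5 + 9.2 + 5.3 + 11.2 - 24.2) / 6 = 2.8000
deviations (xᵢ − x̄): 3.0000, 6.7000, 6.4000, 2.5000, 8.4000, -27.0000
Σ(xᵢ − x̄)² = 900.6600 ⇒ m₂ = 900.6600/6 = 150.11000
Σ(xᵢ − x̄)³ = -18484.7640 ⇒ m₃ = -18484.7640/6 = -3080.79400
m₂^(3/2) = 150.11000^(1.5) = 1839.13851
g₁ = m₃ / m₂^(3/2) = -3080.79400 / 1839.13851 ≈ -1.675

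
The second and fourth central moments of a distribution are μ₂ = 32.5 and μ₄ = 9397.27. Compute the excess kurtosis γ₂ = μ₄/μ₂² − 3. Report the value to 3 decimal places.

μ₂² = 32.5² = 1056.25000
μ₄/μ₂² = 9397.27 / 1056.25000 = 8.89682
γ₂ = 8.89682 − 3 ≈ 5.897

5.897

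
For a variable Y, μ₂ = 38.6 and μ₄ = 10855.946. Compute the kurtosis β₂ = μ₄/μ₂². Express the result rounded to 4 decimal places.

μ₂² = 38.6² = 1489.96000
μ₄/μ₂² = 10855.946 / 1489.96000 = 7.28607
β₂ ≈ 7.2861

7.2861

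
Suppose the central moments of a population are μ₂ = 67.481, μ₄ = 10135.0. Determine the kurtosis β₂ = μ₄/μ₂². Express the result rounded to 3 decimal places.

2.226

μ₂² = 67.481² = 4553.68536
μ₄/μ₂² = 10135.0 / 4553.68536 = 2.22567
β₂ ≈ 2.226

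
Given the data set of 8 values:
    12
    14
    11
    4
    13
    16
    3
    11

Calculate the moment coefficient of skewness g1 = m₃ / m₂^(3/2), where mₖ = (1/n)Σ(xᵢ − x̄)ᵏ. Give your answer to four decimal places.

-0.7205

x̄ = (12 + 14 + 11 + 4 + 13 + 16 + 3 + 11) / 8 = 10.5000
deviations (xᵢ − x̄): 1.5000, 3.5000, 0.5000, -6.5000, 2.5000, 5.5000, -7.5000, 0.5000
Σ(xᵢ − x̄)² = 150.0000 ⇒ m₂ = 150.0000/8 = 18.75000
Σ(xᵢ − x̄)³ = -468.0000 ⇒ m₃ = -468.0000/8 = -58.50000
m₂^(3/2) = 18.75000^(1.5) = 81.18988
g1 = m₃ / m₂^(3/2) = -58.50000 / 81.18988 ≈ -0.7205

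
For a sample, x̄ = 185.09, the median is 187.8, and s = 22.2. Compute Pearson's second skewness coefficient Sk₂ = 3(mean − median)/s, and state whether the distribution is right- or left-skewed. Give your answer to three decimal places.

-0.366, left-skewed

Sk₂ = 3(185.09 − 187.8) / 22.2 = 3 × -2.7100 / 22.2
    = -8.1300 / 22.2 ≈ -0.366
Sk₂ < 0 ⇒ mean < median ⇒ left-skewed (negative skew).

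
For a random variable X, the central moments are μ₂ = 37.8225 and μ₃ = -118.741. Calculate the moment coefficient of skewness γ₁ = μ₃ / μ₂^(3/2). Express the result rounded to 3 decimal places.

σ = √μ₂ = √37.8225 = 6.15000
σ³ = μ₂^(3/2) = 232.60838
γ₁ = μ₃/σ³ = -118.741 / 232.60838 ≈ -0.510

-0.510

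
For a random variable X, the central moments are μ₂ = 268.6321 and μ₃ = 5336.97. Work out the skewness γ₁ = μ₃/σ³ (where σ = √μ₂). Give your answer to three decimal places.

1.212

σ = √μ₂ = √268.6321 = 16.39000
σ³ = μ₂^(3/2) = 4402.88012
γ₁ = μ₃/σ³ = 5336.97 / 4402.88012 ≈ 1.212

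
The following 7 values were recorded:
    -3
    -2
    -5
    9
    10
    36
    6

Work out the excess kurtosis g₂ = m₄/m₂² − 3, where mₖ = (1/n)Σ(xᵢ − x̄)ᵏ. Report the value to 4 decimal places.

0.6297

x̄ = 7.2857
Σ(xᵢ − x̄)² = 1179.4286 ⇒ m₂ = 168.48980
Σ(xᵢ − x̄)⁴ = 721292.6764 ⇒ m₄ = 103041.81091
m₂² = 28388.81133
g₂ = m₄/m₂² − 3 = 3.62966 − 3 ≈ 0.6297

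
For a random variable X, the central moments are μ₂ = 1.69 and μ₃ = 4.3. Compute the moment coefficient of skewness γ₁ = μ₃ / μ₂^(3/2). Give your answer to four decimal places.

σ = √μ₂ = √1.69 = 1.30000
σ³ = μ₂^(3/2) = 2.19700
γ₁ = μ₃/σ³ = 4.3 / 2.19700 ≈ 1.9572

1.9572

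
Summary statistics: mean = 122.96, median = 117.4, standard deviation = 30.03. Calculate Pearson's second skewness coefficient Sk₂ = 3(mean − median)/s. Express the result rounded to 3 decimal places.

0.555

Sk₂ = 3(122.96 − 117.4) / 30.03 = 3 × 5.5600 / 30.03
    = 16.6800 / 30.03 ≈ 0.555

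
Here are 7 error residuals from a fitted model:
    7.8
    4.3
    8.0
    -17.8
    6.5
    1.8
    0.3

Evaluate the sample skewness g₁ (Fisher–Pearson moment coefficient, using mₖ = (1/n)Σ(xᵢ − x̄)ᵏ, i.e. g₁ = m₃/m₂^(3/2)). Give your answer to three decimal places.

x̄ = (7.8 + 4.3 + 8.0 - 17.8 + 6.5 + 1.8 + 0.3) / 7 = 1.5571
deviations (xᵢ − x̄): 6.2429, 2.7429, 6.4429, -19.3571, 4.9429, 0.2429, -1.2571
Σ(xᵢ − x̄)² = 488.7771 ⇒ m₂ = 488.7771/7 = 69.82531
Σ(xᵢ − x̄)³ = -6602.9257 ⇒ m₃ = -6602.9257/7 = -943.27510
m₂^(3/2) = 69.82531^(1.5) = 583.47100
g₁ = m₃ / m₂^(3/2) = -943.27510 / 583.47100 ≈ -1.617

-1.617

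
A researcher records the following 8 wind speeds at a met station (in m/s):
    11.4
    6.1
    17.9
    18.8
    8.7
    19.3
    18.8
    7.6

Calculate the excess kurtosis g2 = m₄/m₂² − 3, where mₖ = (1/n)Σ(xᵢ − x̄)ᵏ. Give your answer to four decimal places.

x̄ = 13.5750
Σ(xᵢ − x̄)² = 226.1550 ⇒ m₂ = 28.26938
Σ(xᵢ − x̄)⁴ = 7898.5941 ⇒ m₄ = 987.32426
m₂² = 799.15756
g2 = m₄/m₂² − 3 = 1.23546 − 3 ≈ -1.7645

-1.7645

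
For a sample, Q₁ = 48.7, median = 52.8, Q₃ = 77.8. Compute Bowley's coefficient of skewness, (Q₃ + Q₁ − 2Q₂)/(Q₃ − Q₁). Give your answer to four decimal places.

numerator: Q₃ + Q₁ − 2Q₂ = 77.8 + 48.7 − 2×52.8 = 20.9000
denominator: Q₃ − Q₁ = 77.8 − 48.7 = 29.1000
Bowley skewness = 20.9000 / 29.1000 ≈ 0.7182

0.7182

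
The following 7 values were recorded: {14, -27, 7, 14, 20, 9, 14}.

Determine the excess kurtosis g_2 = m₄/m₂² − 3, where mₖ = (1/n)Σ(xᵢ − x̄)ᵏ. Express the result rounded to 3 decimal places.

1.547

x̄ = 7.2857
Σ(xᵢ − x̄)² = 1475.4286 ⇒ m₂ = 210.77551
Σ(xᵢ − x̄)⁴ = 1414061.6560 ⇒ m₄ = 202008.80800
m₂² = 44426.31570
g_2 = m₄/m₂² − 3 = 4.54705 − 3 ≈ 1.547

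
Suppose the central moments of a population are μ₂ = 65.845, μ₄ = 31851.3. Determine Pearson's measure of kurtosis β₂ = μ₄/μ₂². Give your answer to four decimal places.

μ₂² = 65.845² = 4335.56402
μ₄/μ₂² = 31851.3 / 4335.56402 = 7.34652
β₂ ≈ 7.3465

7.3465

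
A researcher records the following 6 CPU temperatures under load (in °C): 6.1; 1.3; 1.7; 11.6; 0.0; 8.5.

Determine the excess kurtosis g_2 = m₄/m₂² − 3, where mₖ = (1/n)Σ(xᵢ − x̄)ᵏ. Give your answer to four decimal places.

x̄ = 4.8667
Σ(xᵢ − x̄)² = 106.4933 ⇒ m₂ = 17.74889
Σ(xᵢ − x̄)⁴ = 3055.4331 ⇒ m₄ = 509.23885
m₂² = 315.02306
g_2 = m₄/m₂² − 3 = 1.61651 − 3 ≈ -1.3835

-1.3835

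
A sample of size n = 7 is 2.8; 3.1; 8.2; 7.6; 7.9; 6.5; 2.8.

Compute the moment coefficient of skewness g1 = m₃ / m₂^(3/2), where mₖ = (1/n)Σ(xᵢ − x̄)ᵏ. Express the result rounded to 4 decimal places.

x̄ = (2.8 + 3.1 + 8.2 + 7.6 + 7.9 + 6.5 + 2.8) / 7 = 5.5571
deviations (xᵢ − x̄): -2.7571, -2.4571, 2.6429, 2.0429, 2.3429, 0.9429, -2.7571
Σ(xᵢ − x̄)² = 38.7771 ⇒ m₂ = 38.7771/7 = 5.53959
Σ(xᵢ − x̄)³ = -16.0708 ⇒ m₃ = -16.0708/7 = -2.29583
m₂^(3/2) = 5.53959^(1.5) = 13.03817
g1 = m₃ / m₂^(3/2) = -2.29583 / 13.03817 ≈ -0.1761

-0.1761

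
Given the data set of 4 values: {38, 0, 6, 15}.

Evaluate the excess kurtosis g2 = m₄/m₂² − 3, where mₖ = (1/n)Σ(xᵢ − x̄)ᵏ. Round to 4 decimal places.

x̄ = 14.7500
Σ(xᵢ − x̄)² = 834.7500 ⇒ m₂ = 208.68750
Σ(xᵢ − x̄)⁴ = 345403.0781 ⇒ m₄ = 86350.76953
m₂² = 43550.47266
g2 = m₄/m₂² − 3 = 1.98277 − 3 ≈ -1.0172

-1.0172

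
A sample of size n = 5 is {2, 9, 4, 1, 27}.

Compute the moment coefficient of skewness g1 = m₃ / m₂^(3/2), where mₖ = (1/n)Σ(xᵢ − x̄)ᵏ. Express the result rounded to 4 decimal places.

1.2204

x̄ = (2 + 9 + 4 + 1 + 27) / 5 = 8.6000
deviations (xᵢ − x̄): -6.6000, 0.4000, -4.6000, -7.6000, 18.4000
Σ(xᵢ − x̄)² = 461.2000 ⇒ m₂ = 461.2000/5 = 92.24000
Σ(xᵢ − x̄)³ = 5405.7600 ⇒ m₃ = 5405.7600/5 = 1081.15200
m₂^(3/2) = 92.24000^(1.5) = 885.88825
g1 = m₃ / m₂^(3/2) = 1081.15200 / 885.88825 ≈ 1.2204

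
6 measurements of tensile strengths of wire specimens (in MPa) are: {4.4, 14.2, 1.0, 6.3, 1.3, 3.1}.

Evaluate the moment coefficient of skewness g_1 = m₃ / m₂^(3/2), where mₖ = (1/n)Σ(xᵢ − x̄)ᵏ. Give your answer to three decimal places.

x̄ = (4.4 + 14.2 + 1.0 + 6.3 + 1.3 + 3.1) / 6 = 5.0500
deviations (xᵢ − x̄): -0.6500, 9.1500, -4.0500, 1.2500, -3.7500, -1.9500
Σ(xᵢ − x̄)² = 119.9750 ⇒ m₂ = 119.9750/6 = 19.99583
Σ(xᵢ − x̄)³ = 641.1600 ⇒ m₃ = 641.1600/6 = 106.86000
m₂^(3/2) = 19.99583^(1.5) = 89.41477
g_1 = m₃ / m₂^(3/2) = 106.86000 / 89.41477 ≈ 1.195

1.195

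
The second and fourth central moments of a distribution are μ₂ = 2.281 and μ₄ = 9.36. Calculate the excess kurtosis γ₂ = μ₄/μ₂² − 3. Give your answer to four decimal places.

-1.2010

μ₂² = 2.281² = 5.20296
μ₄/μ₂² = 9.36 / 5.20296 = 1.79898
γ₂ = 1.79898 − 3 ≈ -1.2010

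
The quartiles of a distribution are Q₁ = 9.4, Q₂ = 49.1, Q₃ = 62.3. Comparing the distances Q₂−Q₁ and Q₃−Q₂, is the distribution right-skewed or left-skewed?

left-skewed

Q₂ − Q₁ = 39.7;  Q₃ − Q₂ = 13.2
Q₂ − Q₁ > Q₃ − Q₂ ⇒ the lower half is more spread out ⇒ left-skewed.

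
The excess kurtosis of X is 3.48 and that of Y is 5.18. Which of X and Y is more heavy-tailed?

Y

Higher excess kurtosis ⇒ heavier tails relative to the normal distribution.
3.48 vs 5.18: the larger is 5.18, so Y has heavier tails.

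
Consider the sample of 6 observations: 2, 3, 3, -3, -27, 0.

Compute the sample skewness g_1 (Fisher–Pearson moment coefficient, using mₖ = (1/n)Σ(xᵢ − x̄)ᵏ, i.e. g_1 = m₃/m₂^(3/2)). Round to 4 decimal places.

x̄ = (2 + 3 + 3 - 3 - 27 + 0) / 6 = -3.6667
deviations (xᵢ − x̄): 5.6667, 6.6667, 6.6667, 0.6667, -23.3333, 3.6667
Σ(xᵢ − x̄)² = 679.3333 ⇒ m₂ = 679.3333/6 = 113.22222
Σ(xᵢ − x̄)³ = -11879.5556 ⇒ m₃ = -11879.5556/6 = -1979.92593
m₂^(3/2) = 113.22222^(1.5) = 1204.75160
g_1 = m₃ / m₂^(3/2) = -1979.92593 / 1204.75160 ≈ -1.6434

-1.6434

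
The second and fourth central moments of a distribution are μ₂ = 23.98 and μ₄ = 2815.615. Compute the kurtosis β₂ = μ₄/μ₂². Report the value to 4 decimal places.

μ₂² = 23.98² = 575.04040
μ₄/μ₂² = 2815.615 / 575.04040 = 4.89638
β₂ ≈ 4.8964

4.8964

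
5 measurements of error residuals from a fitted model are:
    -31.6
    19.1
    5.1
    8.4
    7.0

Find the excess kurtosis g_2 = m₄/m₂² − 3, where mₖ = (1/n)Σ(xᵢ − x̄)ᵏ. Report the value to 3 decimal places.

-0.070

x̄ = 1.6000
Σ(xᵢ − x̄)² = 1496.1400 ⇒ m₂ = 299.22800
Σ(xᵢ − x̄)⁴ = 1311860.5858 ⇒ m₄ = 262372.11716
m₂² = 89537.39598
g_2 = m₄/m₂² − 3 = 2.93031 − 3 ≈ -0.070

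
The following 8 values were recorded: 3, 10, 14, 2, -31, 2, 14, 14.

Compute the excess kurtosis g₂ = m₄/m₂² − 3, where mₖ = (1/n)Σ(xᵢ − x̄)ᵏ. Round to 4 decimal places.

x̄ = 3.5000
Σ(xᵢ − x̄)² = 1568.0000 ⇒ m₂ = 196.00000
Σ(xᵢ − x̄)⁴ = 1454955.5000 ⇒ m₄ = 181869.43750
m₂² = 38416.00000
g₂ = m₄/m₂² − 3 = 4.73421 − 3 ≈ 1.7342

1.7342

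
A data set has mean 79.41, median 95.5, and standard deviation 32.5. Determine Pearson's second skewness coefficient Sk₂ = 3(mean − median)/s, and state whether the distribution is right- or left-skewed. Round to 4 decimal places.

Sk₂ = 3(79.41 − 95.5) / 32.5 = 3 × -16.0900 / 32.5
    = -48.2700 / 32.5 ≈ -1.4852
Sk₂ < 0 ⇒ mean < median ⇒ left-skewed (negative skew).

-1.4852, left-skewed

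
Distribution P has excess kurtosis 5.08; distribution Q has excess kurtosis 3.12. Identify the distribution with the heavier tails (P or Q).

P

Higher excess kurtosis ⇒ heavier tails relative to the normal distribution.
5.08 vs 3.12: the larger is 5.08, so P has heavier tails.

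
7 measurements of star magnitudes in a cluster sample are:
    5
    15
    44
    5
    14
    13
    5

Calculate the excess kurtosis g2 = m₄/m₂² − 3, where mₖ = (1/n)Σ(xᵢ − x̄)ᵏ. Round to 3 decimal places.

x̄ = 14.4286
Σ(xᵢ − x̄)² = 1143.7143 ⇒ m₂ = 163.38776
Σ(xᵢ − x̄)⁴ = 788409.5569 ⇒ m₄ = 112629.93669
m₂² = 26695.55852
g2 = m₄/m₂² − 3 = 4.21905 − 3 ≈ 1.219

1.219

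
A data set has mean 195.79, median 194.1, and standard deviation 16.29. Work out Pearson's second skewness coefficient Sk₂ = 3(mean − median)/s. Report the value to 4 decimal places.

0.3112

Sk₂ = 3(195.79 − 194.1) / 16.29 = 3 × 1.6900 / 16.29
    = 5.0700 / 16.29 ≈ 0.3112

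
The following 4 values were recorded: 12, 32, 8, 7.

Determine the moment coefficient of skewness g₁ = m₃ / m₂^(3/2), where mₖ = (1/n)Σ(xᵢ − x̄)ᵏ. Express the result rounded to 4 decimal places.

x̄ = (12 + 32 + 8 + 7) / 4 = 14.7500
deviations (xᵢ − x̄): -2.7500, 17.2500, -6.7500, -7.7500
Σ(xᵢ − x̄)² = 410.7500 ⇒ m₂ = 410.7500/4 = 102.68750
Σ(xᵢ − x̄)³ = 4339.1250 ⇒ m₃ = 4339.1250/4 = 1084.78125
m₂^(3/2) = 102.68750^(1.5) = 1040.58215
g₁ = m₃ / m₂^(3/2) = 1084.78125 / 1040.58215 ≈ 1.0425

1.0425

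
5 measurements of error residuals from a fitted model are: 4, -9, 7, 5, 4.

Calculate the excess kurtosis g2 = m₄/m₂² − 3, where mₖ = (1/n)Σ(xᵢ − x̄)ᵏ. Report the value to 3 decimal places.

0.084

x̄ = 2.2000
Σ(xᵢ − x̄)² = 162.8000 ⇒ m₂ = 32.56000
Σ(xᵢ − x̄)⁴ = 16348.4960 ⇒ m₄ = 3269.69920
m₂² = 1060.15360
g2 = m₄/m₂² − 3 = 3.08417 − 3 ≈ 0.084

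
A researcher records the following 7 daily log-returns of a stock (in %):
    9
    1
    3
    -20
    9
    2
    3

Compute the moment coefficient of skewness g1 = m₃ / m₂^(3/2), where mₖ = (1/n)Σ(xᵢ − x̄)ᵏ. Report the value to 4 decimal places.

x̄ = (9 + 1 + 3 - 20 + 9 + 2 + 3) / 7 = 1.0000
deviations (xᵢ − x̄): 8.0000, 0.0000, 2.0000, -21.0000, 8.0000, 1.0000, 2.0000
Σ(xᵢ − x̄)² = 578.0000 ⇒ m₂ = 578.0000/7 = 82.57143
Σ(xᵢ − x̄)³ = -8220.0000 ⇒ m₃ = -8220.0000/7 = -1174.28571
m₂^(3/2) = 82.57143^(1.5) = 750.31685
g1 = m₃ / m₂^(3/2) = -1174.28571 / 750.31685 ≈ -1.5651

-1.5651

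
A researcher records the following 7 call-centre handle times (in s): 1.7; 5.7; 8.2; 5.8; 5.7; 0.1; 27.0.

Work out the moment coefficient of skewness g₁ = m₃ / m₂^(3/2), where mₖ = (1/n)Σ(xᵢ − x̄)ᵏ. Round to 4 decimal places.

1.6324

x̄ = (1.7 + 5.7 + 8.2 + 5.8 + 5.7 + 0.1 + 27.0) / 7 = 7.7429
deviations (xᵢ − x̄): -6.0429, -2.0429, 0.4571, -1.9429, -2.0429, -7.6429, 19.2571
Σ(xᵢ − x̄)² = 478.0971 ⇒ m₂ = 478.0971/7 = 68.29959
Σ(xᵢ − x̄)³ = 6449.8768 ⇒ m₃ = 6449.8768/7 = 921.41097
m₂^(3/2) = 68.29959^(1.5) = 564.45219
g₁ = m₃ / m₂^(3/2) = 921.41097 / 564.45219 ≈ 1.6324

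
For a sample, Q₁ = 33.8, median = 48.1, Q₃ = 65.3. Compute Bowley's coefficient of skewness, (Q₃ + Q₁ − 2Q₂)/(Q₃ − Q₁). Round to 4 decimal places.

0.0921

numerator: Q₃ + Q₁ − 2Q₂ = 65.3 + 33.8 − 2×48.1 = 2.9000
denominator: Q₃ − Q₁ = 65.3 − 33.8 = 31.5000
Bowley skewness = 2.9000 / 31.5000 ≈ 0.0921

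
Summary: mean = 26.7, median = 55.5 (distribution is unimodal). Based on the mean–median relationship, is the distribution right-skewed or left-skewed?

left-skewed

mean − median = 26.7 − 55.5 = -28.8
mean < median ⇒ the longer tail is on the left ⇒ left-skewed (negatively skewed).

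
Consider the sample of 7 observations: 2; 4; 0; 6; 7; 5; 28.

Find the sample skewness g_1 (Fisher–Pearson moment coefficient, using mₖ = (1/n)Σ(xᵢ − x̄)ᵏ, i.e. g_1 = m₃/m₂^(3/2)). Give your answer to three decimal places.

1.763

x̄ = (2 + 4 + 0 + 6 + 7 + 5 + 28) / 7 = 7.4286
deviations (xᵢ − x̄): -5.4286, -3.4286, -7.4286, -1.4286, -0.4286, -2.4286, 20.5714
Σ(xᵢ − x̄)² = 527.7143 ⇒ m₂ = 527.7143/7 = 75.38776
Σ(xᵢ − x̄)³ = 8077.9592 ⇒ m₃ = 8077.9592/7 = 1153.99417
m₂^(3/2) = 75.38776^(1.5) = 654.56264
g_1 = m₃ / m₂^(3/2) = 1153.99417 / 654.56264 ≈ 1.763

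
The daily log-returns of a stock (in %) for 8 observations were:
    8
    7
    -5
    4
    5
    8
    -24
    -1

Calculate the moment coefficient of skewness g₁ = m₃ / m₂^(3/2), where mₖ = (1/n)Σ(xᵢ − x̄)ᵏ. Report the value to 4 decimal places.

-1.5684

x̄ = (8 + 7 - 5 + 4 + 5 + 8 - 24 - 1) / 8 = 0.2500
deviations (xᵢ − x̄): 7.7500, 6.7500, -5.2500, 3.7500, 4.7500, 7.7500, -24.2500, -1.2500
Σ(xᵢ − x̄)² = 819.5000 ⇒ m₂ = 819.5000/8 = 102.43750
Σ(xᵢ − x̄)³ = -13008.7500 ⇒ m₃ = -13008.7500/8 = -1626.09375
m₂^(3/2) = 102.43750^(1.5) = 1036.78441
g₁ = m₃ / m₂^(3/2) = -1626.09375 / 1036.78441 ≈ -1.5684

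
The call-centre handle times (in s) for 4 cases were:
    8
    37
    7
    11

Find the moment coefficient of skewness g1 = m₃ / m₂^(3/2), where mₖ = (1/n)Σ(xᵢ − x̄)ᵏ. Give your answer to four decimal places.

x̄ = (8 + 37 + 7 + 11) / 4 = 15.7500
deviations (xᵢ − x̄): -7.7500, 21.2500, -8.7500, -4.7500
Σ(xᵢ − x̄)² = 610.7500 ⇒ m₂ = 610.7500/4 = 152.68750
Σ(xᵢ − x̄)³ = 8353.1250 ⇒ m₃ = 8353.1250/4 = 2088.28125
m₂^(3/2) = 152.68750^(1.5) = 1886.71033
g1 = m₃ / m₂^(3/2) = 2088.28125 / 1886.71033 ≈ 1.1068

1.1068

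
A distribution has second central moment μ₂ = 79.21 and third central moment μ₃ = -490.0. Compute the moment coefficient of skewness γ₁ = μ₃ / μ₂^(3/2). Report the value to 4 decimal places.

-0.6951

σ = √μ₂ = √79.21 = 8.90000
σ³ = μ₂^(3/2) = 704.96900
γ₁ = μ₃/σ³ = -490.0 / 704.96900 ≈ -0.6951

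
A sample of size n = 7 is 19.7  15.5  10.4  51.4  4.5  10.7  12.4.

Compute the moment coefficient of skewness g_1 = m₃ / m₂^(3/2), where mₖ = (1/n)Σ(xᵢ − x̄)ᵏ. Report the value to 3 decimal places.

1.662

x̄ = (19.7 + 15.5 + 10.4 + 51.4 + 4.5 + 10.7 + 12.4) / 7 = 17.8000
deviations (xᵢ − x̄): 1.9000, -2.3000, -7.4000, 33.6000, -13.3000, -7.1000, -5.4000
Σ(xᵢ − x̄)² = 1449.0800 ⇒ m₂ = 1449.0800/7 = 207.01143
Σ(xᵢ − x̄)³ = 34654.5120 ⇒ m₃ = 34654.5120/7 = 4950.64457
m₂^(3/2) = 207.01143^(1.5) = 2978.45802
g_1 = m₃ / m₂^(3/2) = 4950.64457 / 2978.45802 ≈ 1.662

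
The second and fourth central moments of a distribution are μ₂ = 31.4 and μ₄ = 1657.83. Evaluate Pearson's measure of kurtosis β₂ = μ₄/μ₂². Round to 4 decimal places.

μ₂² = 31.4² = 985.96000
μ₄/μ₂² = 1657.83 / 985.96000 = 1.68144
β₂ ≈ 1.6814

1.6814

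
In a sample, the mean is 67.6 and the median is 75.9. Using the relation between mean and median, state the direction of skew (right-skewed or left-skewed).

left-skewed

mean − median = 67.6 − 75.9 = -8.3
mean < median ⇒ the longer tail is on the left ⇒ left-skewed (negatively skewed).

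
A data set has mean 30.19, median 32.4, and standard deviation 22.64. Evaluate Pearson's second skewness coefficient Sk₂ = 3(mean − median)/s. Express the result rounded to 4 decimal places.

-0.2928

Sk₂ = 3(30.19 − 32.4) / 22.64 = 3 × -2.2100 / 22.64
    = -6.6300 / 22.64 ≈ -0.2928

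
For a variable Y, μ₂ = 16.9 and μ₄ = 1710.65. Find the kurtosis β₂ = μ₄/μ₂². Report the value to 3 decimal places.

μ₂² = 16.9² = 285.61000
μ₄/μ₂² = 1710.65 / 285.61000 = 5.98946
β₂ ≈ 5.989

5.989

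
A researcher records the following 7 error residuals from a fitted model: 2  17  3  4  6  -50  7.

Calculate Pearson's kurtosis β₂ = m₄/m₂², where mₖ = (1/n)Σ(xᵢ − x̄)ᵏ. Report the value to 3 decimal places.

4.732

x̄ = -1.5714
Σ(xᵢ − x̄)² = 2885.7143 ⇒ m₂ = 412.24490
Σ(xᵢ − x̄)⁴ = 5629758.1691 ⇒ m₄ = 804251.16701
m₂² = 169945.85589
β₂ = m₄/m₂² = 804251.16701 / 169945.85589 ≈ 4.732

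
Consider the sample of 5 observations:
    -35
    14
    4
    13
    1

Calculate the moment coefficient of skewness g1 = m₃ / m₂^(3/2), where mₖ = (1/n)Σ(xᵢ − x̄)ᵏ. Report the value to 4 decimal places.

-1.2162

x̄ = (-35 + 14 + 4 + 13 + 1) / 5 = -0.6000
deviations (xᵢ − x̄): -34.4000, 14.6000, 4.6000, 13.6000, 1.6000
Σ(xᵢ − x̄)² = 1605.2000 ⇒ m₂ = 1605.2000/5 = 321.04000
Σ(xᵢ − x̄)³ = -34978.5600 ⇒ m₃ = -34978.5600/5 = -6995.71200
m₂^(3/2) = 321.04000^(1.5) = 5752.26281
g1 = m₃ / m₂^(3/2) = -6995.71200 / 5752.26281 ≈ -1.2162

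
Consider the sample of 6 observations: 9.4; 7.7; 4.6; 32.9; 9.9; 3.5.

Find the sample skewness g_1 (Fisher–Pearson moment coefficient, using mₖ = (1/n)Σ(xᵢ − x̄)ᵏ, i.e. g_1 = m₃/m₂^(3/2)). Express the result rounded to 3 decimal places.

1.567

x̄ = (9.4 + 7.7 + 4.6 + 32.9 + 9.9 + 3.5) / 6 = 11.3333
deviations (xᵢ − x̄): -1.9333, -3.6333, -6.7333, 21.5667, -1.4333, -7.8333
Σ(xᵢ − x̄)² = 590.8133 ⇒ m₂ = 590.8133/6 = 98.46889
Σ(xᵢ − x̄)³ = 9187.0404 ⇒ m₃ = 9187.0404/6 = 1531.17341
m₂^(3/2) = 98.46889^(1.5) = 977.12147
g_1 = m₃ / m₂^(3/2) = 1531.17341 / 977.12147 ≈ 1.567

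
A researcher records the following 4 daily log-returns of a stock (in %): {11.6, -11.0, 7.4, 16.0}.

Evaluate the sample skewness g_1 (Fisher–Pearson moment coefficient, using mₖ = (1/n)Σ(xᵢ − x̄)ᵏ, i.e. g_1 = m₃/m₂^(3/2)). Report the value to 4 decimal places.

-0.8606

x̄ = (11.6 - 11.0 + 7.4 + 16.0) / 4 = 6.0000
deviations (xᵢ − x̄): 5.6000, -17.0000, 1.4000, 10.0000
Σ(xᵢ − x̄)² = 422.3200 ⇒ m₂ = 422.3200/4 = 105.58000
Σ(xᵢ − x̄)³ = -3734.6400 ⇒ m₃ = -3734.6400/4 = -933.66000
m₂^(3/2) = 105.58000^(1.5) = 1084.85698
g_1 = m₃ / m₂^(3/2) = -933.66000 / 1084.85698 ≈ -0.8606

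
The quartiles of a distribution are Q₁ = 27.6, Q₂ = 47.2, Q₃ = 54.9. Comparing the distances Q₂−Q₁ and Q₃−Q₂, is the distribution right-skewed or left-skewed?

Q₂ − Q₁ = 19.6;  Q₃ − Q₂ = 7.7
Q₂ − Q₁ > Q₃ − Q₂ ⇒ the lower half is more spread out ⇒ left-skewed.

left-skewed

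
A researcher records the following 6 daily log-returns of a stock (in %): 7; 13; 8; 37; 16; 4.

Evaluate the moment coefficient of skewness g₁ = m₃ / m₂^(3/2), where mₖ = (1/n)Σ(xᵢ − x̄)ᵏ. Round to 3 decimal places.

1.303

x̄ = (7 + 13 + 8 + 37 + 16 + 4) / 6 = 14.1667
deviations (xᵢ − x̄): -7.1667, -1.1667, -6.1667, 22.8333, 1.8333, -10.1667
Σ(xᵢ − x̄)² = 718.8333 ⇒ m₂ = 718.8333/6 = 119.80556
Σ(xᵢ − x̄)³ = 10255.5556 ⇒ m₃ = 10255.5556/6 = 1709.25926
m₂^(3/2) = 119.80556^(1.5) = 1311.34038
g₁ = m₃ / m₂^(3/2) = 1709.25926 / 1311.34038 ≈ 1.303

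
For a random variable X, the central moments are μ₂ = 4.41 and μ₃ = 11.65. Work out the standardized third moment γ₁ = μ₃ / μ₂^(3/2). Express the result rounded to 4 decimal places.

σ = √μ₂ = √4.41 = 2.10000
σ³ = μ₂^(3/2) = 9.26100
γ₁ = μ₃/σ³ = 11.65 / 9.26100 ≈ 1.2580

1.2580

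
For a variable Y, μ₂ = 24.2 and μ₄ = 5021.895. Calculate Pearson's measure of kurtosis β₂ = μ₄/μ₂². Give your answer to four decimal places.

8.5751

μ₂² = 24.2² = 585.64000
μ₄/μ₂² = 5021.895 / 585.64000 = 8.57505
β₂ ≈ 8.5751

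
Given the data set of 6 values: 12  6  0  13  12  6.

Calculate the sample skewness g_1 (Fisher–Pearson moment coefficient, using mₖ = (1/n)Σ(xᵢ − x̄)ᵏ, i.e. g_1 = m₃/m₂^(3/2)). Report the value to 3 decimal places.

-0.569

x̄ = (12 + 6 + 0 + 13 + 12 + 6) / 6 = 8.1667
deviations (xᵢ − x̄): 3.8333, -2.1667, -8.1667, 4.8333, 3.8333, -2.1667
Σ(xᵢ − x̄)² = 128.8333 ⇒ m₂ = 128.8333/6 = 21.47222
Σ(xᵢ − x̄)³ = -339.4444 ⇒ m₃ = -339.4444/6 = -56.57407
m₂^(3/2) = 21.47222^(1.5) = 99.49826
g_1 = m₃ / m₂^(3/2) = -56.57407 / 99.49826 ≈ -0.569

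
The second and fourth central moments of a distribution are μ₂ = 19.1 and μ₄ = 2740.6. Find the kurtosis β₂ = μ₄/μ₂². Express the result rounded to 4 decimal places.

μ₂² = 19.1² = 364.81000
μ₄/μ₂² = 2740.6 / 364.81000 = 7.51240
β₂ ≈ 7.5124

7.5124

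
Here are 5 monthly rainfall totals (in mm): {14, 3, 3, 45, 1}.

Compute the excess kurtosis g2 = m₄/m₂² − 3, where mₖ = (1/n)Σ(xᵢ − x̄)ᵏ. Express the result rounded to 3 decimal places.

-0.154

x̄ = 13.2000
Σ(xᵢ − x̄)² = 1368.8000 ⇒ m₂ = 273.76000
Σ(xᵢ − x̄)⁴ = 1066408.7360 ⇒ m₄ = 213281.74720
m₂² = 74944.53760
g2 = m₄/m₂² − 3 = 2.84586 − 3 ≈ -0.154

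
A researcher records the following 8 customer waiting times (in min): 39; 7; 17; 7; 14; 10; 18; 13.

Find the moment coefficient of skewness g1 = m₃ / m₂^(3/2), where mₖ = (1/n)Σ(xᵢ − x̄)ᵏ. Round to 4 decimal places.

x̄ = (39 + 7 + 17 + 7 + 14 + 10 + 18 + 13) / 8 = 15.6250
deviations (xᵢ − x̄): 23.3750, -8.6250, 1.3750, -8.6250, -1.6250, -5.6250, 2.3750, -2.6250
Σ(xᵢ − x̄)² = 743.8750 ⇒ m₂ = 743.8750/8 = 92.98438
Σ(xᵢ − x̄)³ = 11304.2813 ⇒ m₃ = 11304.2813/8 = 1413.03516
m₂^(3/2) = 92.98438^(1.5) = 896.63351
g1 = m₃ / m₂^(3/2) = 1413.03516 / 896.63351 ≈ 1.5759

1.5759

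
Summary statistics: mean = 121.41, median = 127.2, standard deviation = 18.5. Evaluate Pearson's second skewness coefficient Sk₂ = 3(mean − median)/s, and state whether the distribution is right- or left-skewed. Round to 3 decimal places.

-0.939, left-skewed

Sk₂ = 3(121.41 − 127.2) / 18.5 = 3 × -5.7900 / 18.5
    = -17.3700 / 18.5 ≈ -0.939
Sk₂ < 0 ⇒ mean < median ⇒ left-skewed (negative skew).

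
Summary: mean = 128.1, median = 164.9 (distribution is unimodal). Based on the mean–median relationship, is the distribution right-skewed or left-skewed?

mean − median = 128.1 − 164.9 = -36.8
mean < median ⇒ the longer tail is on the left ⇒ left-skewed (negatively skewed).

left-skewed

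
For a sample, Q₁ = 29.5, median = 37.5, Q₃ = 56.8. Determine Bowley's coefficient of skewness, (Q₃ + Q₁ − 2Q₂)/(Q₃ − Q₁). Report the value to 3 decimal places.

0.414

numerator: Q₃ + Q₁ − 2Q₂ = 56.8 + 29.5 − 2×37.5 = 11.3000
denominator: Q₃ − Q₁ = 56.8 − 29.5 = 27.3000
Bowley skewness = 11.3000 / 27.3000 ≈ 0.414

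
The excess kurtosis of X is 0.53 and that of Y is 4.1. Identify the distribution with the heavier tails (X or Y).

Higher excess kurtosis ⇒ heavier tails relative to the normal distribution.
0.53 vs 4.1: the larger is 4.1, so Y has heavier tails.

Y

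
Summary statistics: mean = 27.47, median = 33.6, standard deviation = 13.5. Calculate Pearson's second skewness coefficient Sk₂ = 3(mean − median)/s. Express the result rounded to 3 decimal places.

-1.362

Sk₂ = 3(27.47 − 33.6) / 13.5 = 3 × -6.1300 / 13.5
    = -18.3900 / 13.5 ≈ -1.362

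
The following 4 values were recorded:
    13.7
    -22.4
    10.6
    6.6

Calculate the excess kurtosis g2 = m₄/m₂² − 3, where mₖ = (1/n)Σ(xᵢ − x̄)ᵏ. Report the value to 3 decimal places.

-0.748

x̄ = 2.1250
Σ(xᵢ − x̄)² = 827.3075 ⇒ m₂ = 206.82687
Σ(xᵢ − x̄)⁴ = 385283.6814 ⇒ m₄ = 96320.92035
m₂² = 42777.35622
g2 = m₄/m₂² − 3 = 2.25168 − 3 ≈ -0.748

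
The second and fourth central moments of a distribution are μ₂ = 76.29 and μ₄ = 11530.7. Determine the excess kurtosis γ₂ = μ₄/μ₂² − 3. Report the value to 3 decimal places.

-1.019

μ₂² = 76.29² = 5820.16410
μ₄/μ₂² = 11530.7 / 5820.16410 = 1.98116
γ₂ = 1.98116 − 3 ≈ -1.019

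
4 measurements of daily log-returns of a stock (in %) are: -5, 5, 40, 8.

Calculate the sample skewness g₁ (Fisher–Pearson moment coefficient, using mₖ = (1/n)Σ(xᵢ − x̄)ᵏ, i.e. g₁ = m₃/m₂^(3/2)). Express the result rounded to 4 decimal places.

x̄ = (-5 + 5 + 40 + 8) / 4 = 12.0000
deviations (xᵢ − x̄): -17.0000, -7.0000, 28.0000, -4.0000
Σ(xᵢ − x̄)² = 1138.0000 ⇒ m₂ = 1138.0000/4 = 284.50000
Σ(xᵢ − x̄)³ = 16632.0000 ⇒ m₃ = 16632.0000/4 = 4158.00000
m₂^(3/2) = 284.50000^(1.5) = 4798.69786
g₁ = m₃ / m₂^(3/2) = 4158.00000 / 4798.69786 ≈ 0.8665

0.8665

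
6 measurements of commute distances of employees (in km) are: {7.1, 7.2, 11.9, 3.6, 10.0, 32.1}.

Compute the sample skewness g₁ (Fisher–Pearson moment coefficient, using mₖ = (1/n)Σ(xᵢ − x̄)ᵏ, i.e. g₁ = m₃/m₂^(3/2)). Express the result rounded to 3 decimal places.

x̄ = (7.1 + 7.2 + 11.9 + 3.6 + 10.0 + 32.1) / 6 = 11.9833
deviations (xᵢ − x̄): -4.8833, -4.7833, -0.0833, -8.3833, -1.9833, 20.1167
Σ(xᵢ − x̄)² = 525.6283 ⇒ m₂ = 525.6283/6 = 87.60472
Σ(xᵢ − x̄)³ = 7317.9364 ⇒ m₃ = 7317.9364/6 = 1219.65607
m₂^(3/2) = 87.60472^(1.5) = 819.95737
g₁ = m₃ / m₂^(3/2) = 1219.65607 / 819.95737 ≈ 1.487

1.487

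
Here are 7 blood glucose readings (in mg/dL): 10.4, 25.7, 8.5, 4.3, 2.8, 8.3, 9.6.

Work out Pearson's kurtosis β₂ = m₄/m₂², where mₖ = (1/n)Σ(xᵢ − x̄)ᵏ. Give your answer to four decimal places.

x̄ = 9.9429
Σ(xᵢ − x̄)² = 336.2571 ⇒ m₂ = 48.03673
Σ(xᵢ − x̄)⁴ = 65275.3686 ⇒ m₄ = 9325.05266
m₂² = 2307.52788
β₂ = m₄/m₂² = 9325.05266 / 2307.52788 ≈ 4.0411

4.0411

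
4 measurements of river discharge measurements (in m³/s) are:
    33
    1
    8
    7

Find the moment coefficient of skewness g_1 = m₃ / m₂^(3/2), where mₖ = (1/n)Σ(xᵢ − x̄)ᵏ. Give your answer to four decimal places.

0.9851

x̄ = (33 + 1 + 8 + 7) / 4 = 12.2500
deviations (xᵢ − x̄): 20.7500, -11.2500, -4.2500, -5.2500
Σ(xᵢ − x̄)² = 602.7500 ⇒ m₂ = 602.7500/4 = 150.68750
Σ(xᵢ − x̄)³ = 7288.8750 ⇒ m₃ = 7288.8750/4 = 1822.21875
m₂^(3/2) = 150.68750^(1.5) = 1849.76195
g_1 = m₃ / m₂^(3/2) = 1822.21875 / 1849.76195 ≈ 0.9851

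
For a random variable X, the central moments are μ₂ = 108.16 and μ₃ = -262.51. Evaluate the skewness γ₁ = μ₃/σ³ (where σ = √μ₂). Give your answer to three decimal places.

-0.233

σ = √μ₂ = √108.16 = 10.40000
σ³ = μ₂^(3/2) = 1124.86400
γ₁ = μ₃/σ³ = -262.51 / 1124.86400 ≈ -0.233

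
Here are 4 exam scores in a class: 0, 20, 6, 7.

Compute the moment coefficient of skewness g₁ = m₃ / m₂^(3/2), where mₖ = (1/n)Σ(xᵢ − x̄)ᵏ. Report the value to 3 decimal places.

x̄ = (0 + 20 + 6 + 7) / 4 = 8.2500
deviations (xᵢ − x̄): -8.2500, 11.7500, -2.2500, -1.2500
Σ(xᵢ − x̄)² = 212.7500 ⇒ m₂ = 212.7500/4 = 53.18750
Σ(xᵢ − x̄)³ = 1047.3750 ⇒ m₃ = 1047.3750/4 = 261.84375
m₂^(3/2) = 53.18750^(1.5) = 387.89516
g₁ = m₃ / m₂^(3/2) = 261.84375 / 387.89516 ≈ 0.675

0.675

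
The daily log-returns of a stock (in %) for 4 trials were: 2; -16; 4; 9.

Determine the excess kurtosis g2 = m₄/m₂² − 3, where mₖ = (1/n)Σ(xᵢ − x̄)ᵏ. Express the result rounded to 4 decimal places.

-0.8249

x̄ = -0.2500
Σ(xᵢ − x̄)² = 356.7500 ⇒ m₂ = 89.18750
Σ(xᵢ − x̄)⁴ = 69207.8281 ⇒ m₄ = 17301.95703
m₂² = 7954.41016
g2 = m₄/m₂² − 3 = 2.17514 − 3 ≈ -0.8249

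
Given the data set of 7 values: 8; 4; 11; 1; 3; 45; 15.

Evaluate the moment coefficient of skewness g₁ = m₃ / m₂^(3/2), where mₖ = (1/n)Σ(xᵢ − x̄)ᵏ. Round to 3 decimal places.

1.629

x̄ = (8 + 4 + 11 + 1 + 3 + 45 + 15) / 7 = 12.4286
deviations (xᵢ − x̄): -4.4286, -8.4286, -1.4286, -11.4286, -9.4286, 32.5714, 2.5714
Σ(xᵢ − x̄)² = 1379.7143 ⇒ m₂ = 1379.7143/7 = 197.10204
Σ(xᵢ − x̄)³ = 31552.5306 ⇒ m₃ = 31552.5306/7 = 4507.50437
m₂^(3/2) = 197.10204^(1.5) = 2767.17536
g₁ = m₃ / m₂^(3/2) = 4507.50437 / 2767.17536 ≈ 1.629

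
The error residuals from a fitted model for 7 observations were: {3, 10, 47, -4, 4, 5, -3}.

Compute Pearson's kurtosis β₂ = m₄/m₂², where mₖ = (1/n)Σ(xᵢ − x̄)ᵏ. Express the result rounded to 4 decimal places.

4.5029

x̄ = 8.8571
Σ(xᵢ − x̄)² = 1834.8571 ⇒ m₂ = 262.12245
Σ(xᵢ − x̄)⁴ = 2165717.3994 ⇒ m₄ = 309388.19992
m₂² = 68708.17826
β₂ = m₄/m₂² = 309388.19992 / 68708.17826 ≈ 4.5029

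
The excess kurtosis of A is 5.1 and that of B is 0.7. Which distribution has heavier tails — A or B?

Higher excess kurtosis ⇒ heavier tails relative to the normal distribution.
5.1 vs 0.7: the larger is 5.1, so A has heavier tails.

A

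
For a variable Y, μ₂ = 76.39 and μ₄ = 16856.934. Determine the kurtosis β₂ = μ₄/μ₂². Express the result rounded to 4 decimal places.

μ₂² = 76.39² = 5835.43210
μ₄/μ₂² = 16856.934 / 5835.43210 = 2.88872
β₂ ≈ 2.8887

2.8887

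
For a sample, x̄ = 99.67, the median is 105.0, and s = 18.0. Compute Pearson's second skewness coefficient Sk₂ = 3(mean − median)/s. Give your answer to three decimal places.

Sk₂ = 3(99.67 − 105.0) / 18.0 = 3 × -5.3300 / 18.0
    = -15.9900 / 18.0 ≈ -0.888

-0.888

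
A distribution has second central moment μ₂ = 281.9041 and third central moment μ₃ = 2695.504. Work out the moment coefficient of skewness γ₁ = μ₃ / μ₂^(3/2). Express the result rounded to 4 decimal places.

σ = √μ₂ = √281.9041 = 16.79000
σ³ = μ₂^(3/2) = 4733.16984
γ₁ = μ₃/σ³ = 2695.504 / 4733.16984 ≈ 0.5695

0.5695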